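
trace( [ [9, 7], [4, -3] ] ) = 6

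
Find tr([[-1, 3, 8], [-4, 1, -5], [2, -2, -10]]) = diagonal: (-1) + 1 + (-10)
= -10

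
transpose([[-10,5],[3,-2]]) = [[-10, 3], [5, -2]]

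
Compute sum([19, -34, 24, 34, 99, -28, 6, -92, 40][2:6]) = 129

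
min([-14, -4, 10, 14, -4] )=-14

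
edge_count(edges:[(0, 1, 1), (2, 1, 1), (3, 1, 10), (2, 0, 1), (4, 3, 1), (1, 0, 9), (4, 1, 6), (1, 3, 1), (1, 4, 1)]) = 9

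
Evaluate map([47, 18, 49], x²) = (47)²=2209, (18)²=324, (49)²=2401
= [2209, 324, 2401]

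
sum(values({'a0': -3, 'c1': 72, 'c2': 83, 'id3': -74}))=78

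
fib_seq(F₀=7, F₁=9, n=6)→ [7, 9, 16, 25, 41, 66]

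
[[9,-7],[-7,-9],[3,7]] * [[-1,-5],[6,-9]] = [[-51, 18], [-47, 116], [39, -78]]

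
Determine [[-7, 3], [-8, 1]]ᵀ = [[-7, -8], [3, 1]]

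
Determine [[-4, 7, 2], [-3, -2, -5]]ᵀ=[[-4, -3], [7, -2], [2, -5]]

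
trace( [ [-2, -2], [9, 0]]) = -2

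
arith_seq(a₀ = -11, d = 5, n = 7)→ a_0 = -11 + 0*5 = -11
a_1 = -11 + 1*5 = -6
a_2 = -11 + 2*5 = -1
...
= [-11, -6, -1, 4, 9, 14, 19]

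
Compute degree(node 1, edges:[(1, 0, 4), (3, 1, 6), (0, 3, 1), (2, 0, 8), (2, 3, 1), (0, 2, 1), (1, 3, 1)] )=incident: (1,0), (3,1), (1,3)
= 3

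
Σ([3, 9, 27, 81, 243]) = 3 + 9 + 27 + 81 + 243
= 363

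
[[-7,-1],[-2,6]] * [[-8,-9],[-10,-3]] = [[66, 66], [-44, 0]]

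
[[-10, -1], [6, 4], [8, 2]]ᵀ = [[-10, 6, 8], [-1, 4, 2]]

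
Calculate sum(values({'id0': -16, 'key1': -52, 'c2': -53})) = -121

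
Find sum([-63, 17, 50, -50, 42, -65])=-69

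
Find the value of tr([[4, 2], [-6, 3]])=diagonal: 4 + 3
= 7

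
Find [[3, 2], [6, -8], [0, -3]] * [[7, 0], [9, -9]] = [[39, -18], [-30, 72], [-27, 27]]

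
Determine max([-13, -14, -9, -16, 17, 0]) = 17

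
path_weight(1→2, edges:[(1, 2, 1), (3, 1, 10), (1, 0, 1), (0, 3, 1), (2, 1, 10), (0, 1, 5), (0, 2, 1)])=w(1→2)=1
= 1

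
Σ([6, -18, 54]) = 6 + -18 + 54
= 42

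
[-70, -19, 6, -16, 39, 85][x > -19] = [6, -16, 39, 85]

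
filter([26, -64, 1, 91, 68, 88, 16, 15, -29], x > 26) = keep x where x > 26: 26✗, -64✗, 1✗, 91✓, 68✓, 88✓, 16✗, 15✗, -29✗
= [91, 68, 88]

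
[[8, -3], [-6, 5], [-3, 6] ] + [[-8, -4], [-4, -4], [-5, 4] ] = [[0, -7], [-10, 1], [-8, 10]]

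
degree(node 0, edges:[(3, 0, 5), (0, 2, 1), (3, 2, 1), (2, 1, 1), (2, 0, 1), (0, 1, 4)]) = incident: (3,0), (0,2), (2,0), (0,1)
= 4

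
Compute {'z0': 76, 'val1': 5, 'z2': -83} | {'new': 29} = {'z0': 76, 'val1': 5, 'z2': -83, 'new': 29}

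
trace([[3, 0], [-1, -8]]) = diagonal: 3 + (-8)
= -5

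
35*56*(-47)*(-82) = 7553840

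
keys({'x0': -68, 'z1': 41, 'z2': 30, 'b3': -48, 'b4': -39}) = ['x0', 'z1', 'z2', 'b3', 'b4']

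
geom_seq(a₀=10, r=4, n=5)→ a_0 = 10*4^0 = 10
a_1 = 10*4^1 = 40
a_2 = 10*4^2 = 160
...
= [10, 40, 160, 640, 2560]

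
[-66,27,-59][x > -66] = keep x where x > -66: -66✗, 27✓, -59✓
= [27, -59]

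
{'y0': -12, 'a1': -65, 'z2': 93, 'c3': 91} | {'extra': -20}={'y0': -12, 'a1': -65, 'z2': 93, 'c3': 91, 'extra': -20}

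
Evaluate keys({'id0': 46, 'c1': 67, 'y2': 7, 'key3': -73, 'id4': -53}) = ['id0', 'c1', 'y2', 'key3', 'id4']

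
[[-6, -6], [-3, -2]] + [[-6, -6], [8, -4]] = [[-12, -12], [5, -6]]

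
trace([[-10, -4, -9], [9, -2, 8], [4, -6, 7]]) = diagonal: (-10) + (-2) + 7
= -5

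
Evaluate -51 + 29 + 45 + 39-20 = 42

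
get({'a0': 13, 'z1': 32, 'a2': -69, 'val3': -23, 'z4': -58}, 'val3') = -23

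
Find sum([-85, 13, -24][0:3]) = slice → [-85, 13, -24]
(-85) + 13 + (-24)
= -96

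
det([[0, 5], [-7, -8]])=35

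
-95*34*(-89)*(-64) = -18398080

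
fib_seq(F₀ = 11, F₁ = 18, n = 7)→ [11, 18, 29, 47, 76, 123, 199]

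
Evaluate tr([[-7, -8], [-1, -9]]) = -16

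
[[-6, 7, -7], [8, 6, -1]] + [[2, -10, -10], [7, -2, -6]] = [[-4, -3, -17], [15, 4, -7]]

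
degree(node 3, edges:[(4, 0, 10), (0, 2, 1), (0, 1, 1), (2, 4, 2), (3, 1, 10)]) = 1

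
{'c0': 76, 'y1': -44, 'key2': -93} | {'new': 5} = {'c0': 76, 'y1': -44, 'key2': -93, 'new': 5}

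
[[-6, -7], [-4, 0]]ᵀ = [[-6, -4], [-7, 0]]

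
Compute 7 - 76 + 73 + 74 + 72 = 150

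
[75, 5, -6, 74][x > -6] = keep x where x > -6: 75✓, 5✓, -6✗, 74✓
= [75, 5, 74]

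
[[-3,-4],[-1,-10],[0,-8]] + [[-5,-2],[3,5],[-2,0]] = [[-8, -6], [2, -5], [-2, -8]]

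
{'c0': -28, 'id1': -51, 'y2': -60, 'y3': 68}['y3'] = 68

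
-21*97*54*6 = -659988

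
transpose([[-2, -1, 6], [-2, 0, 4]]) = [[-2, -2], [-1, 0], [6, 4]]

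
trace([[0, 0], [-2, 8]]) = diagonal: 0 + 8
= 8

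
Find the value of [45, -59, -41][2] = -41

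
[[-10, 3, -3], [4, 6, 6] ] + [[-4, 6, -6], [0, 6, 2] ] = [[-14, 9, -9], [4, 12, 8]]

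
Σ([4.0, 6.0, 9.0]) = 4.0 + 6.0 + 9.0
= 19.0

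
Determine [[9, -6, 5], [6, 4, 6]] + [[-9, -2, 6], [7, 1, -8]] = [[0, -8, 11], [13, 5, -2]]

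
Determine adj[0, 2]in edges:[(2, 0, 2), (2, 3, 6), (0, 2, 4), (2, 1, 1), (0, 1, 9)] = 4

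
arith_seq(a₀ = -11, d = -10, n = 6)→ [-11, -21, -31, -41, -51, -61]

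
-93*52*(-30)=145080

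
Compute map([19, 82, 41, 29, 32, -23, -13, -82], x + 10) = 19+10=29, 82+10=92, 41+10=51, 29+10=39, 32+10=42, -23+10=-13, -13+10=-3, -82+10=-72
= [29, 92, 51, 39, 42, -13, -3, -72]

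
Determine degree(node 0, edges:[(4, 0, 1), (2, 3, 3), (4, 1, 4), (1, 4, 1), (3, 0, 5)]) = 2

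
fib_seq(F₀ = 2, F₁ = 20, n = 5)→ [2, 20, 22, 42, 64]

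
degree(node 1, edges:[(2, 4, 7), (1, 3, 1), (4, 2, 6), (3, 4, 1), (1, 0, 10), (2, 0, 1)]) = 2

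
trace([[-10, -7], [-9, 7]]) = diagonal: (-10) + 7
= -3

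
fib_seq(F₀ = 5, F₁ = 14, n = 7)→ [5, 14, 19, 33, 52, 85, 137]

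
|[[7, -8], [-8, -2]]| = -78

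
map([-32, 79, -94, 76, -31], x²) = [1024, 6241, 8836, 5776, 961]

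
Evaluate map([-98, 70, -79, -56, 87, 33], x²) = (-98)²=9604, (70)²=4900, (-79)²=6241, (-56)²=3136, (87)²=7569, (33)²=1089
= [9604, 4900, 6241, 3136, 7569, 1089]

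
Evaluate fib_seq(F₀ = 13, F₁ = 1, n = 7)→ F_2 = F_1 + F_0 = 14
F_3 = F_2 + F_1 = 15
F_4 = F_3 + F_2 = 29
...
= [13, 1, 14, 15, 29, 44, 73]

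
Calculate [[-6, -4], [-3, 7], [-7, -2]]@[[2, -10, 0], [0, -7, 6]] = C[0][0] = (-6)*(2) + (-4)*(0) = -12
C[0][1] = (-6)*(-10) + (-4)*(-7) = 88
C[0][2] = (-6)*(0) + (-4)*(6) = -24
C[1][0] = (-3)*(2) + (7)*(0) = -6
C[1][1] = (-3)*(-10) + (7)*(-7) = -19
C[1][2] = (-3)*(0) + (7)*(6) = 42
... (3 more cells)
= [[-12, 88, -24], [-6, -19, 42], [-14, 84, -12]]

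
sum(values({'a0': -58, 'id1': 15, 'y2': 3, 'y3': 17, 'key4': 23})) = (-58) + 15 + 3 + 17 + 23
= 0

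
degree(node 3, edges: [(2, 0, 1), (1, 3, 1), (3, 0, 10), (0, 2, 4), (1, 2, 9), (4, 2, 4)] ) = incident: (1,3), (3,0)
= 2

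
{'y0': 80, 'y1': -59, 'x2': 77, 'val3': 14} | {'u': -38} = {'y0': 80, 'y1': -59, 'x2': 77, 'val3': 14, 'u': -38}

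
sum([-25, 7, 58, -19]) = 21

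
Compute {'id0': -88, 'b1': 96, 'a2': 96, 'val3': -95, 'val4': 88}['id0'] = -88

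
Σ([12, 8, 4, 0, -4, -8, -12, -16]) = -16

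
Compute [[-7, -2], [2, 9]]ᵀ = [[-7, 2], [-2, 9]]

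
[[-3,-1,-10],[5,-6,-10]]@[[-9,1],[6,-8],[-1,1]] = [[31, -5], [-71, 43]]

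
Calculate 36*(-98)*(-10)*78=2751840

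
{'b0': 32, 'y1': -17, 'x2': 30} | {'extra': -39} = {'b0': 32, 'y1': -17, 'x2': 30, 'extra': -39}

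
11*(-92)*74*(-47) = 3519736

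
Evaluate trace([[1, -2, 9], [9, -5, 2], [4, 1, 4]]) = diagonal: 1 + (-5) + 4
= 0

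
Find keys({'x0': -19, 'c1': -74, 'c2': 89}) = ['x0', 'c1', 'c2']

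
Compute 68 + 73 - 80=61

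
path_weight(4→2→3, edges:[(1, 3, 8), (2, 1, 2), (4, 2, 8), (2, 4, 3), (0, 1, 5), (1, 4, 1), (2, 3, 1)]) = 9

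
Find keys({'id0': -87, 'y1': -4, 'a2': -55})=['id0', 'y1', 'a2']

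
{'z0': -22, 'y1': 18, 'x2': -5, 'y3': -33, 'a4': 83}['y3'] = -33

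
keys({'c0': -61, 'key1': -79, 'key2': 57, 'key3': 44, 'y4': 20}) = ['c0', 'key1', 'key2', 'key3', 'y4']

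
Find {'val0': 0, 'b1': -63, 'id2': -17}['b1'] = -63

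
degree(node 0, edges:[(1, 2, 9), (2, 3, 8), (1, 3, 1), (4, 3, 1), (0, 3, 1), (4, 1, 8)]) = 1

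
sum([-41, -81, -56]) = (-41) + (-81) + (-56)
= -178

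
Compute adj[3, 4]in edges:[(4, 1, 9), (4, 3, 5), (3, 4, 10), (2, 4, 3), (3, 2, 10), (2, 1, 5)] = 10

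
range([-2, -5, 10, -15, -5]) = 25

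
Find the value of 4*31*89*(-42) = -463512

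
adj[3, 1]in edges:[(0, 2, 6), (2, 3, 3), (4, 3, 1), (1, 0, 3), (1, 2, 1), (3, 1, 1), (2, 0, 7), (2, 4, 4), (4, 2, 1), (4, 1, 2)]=1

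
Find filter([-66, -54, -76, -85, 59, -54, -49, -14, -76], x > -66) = keep x where x > -66: -66✗, -54✓, -76✗, -85✗, 59✓, -54✓, -49✓, -14✓, -76✗
= [-54, 59, -54, -49, -14]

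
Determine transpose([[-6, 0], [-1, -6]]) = [[-6, -1], [0, -6]]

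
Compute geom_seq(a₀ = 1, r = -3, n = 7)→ a_0 = 1*(-3)^0 = 1
a_1 = 1*(-3)^1 = -3
a_2 = 1*(-3)^2 = 9
...
= [1, -3, 9, -27, 81, -243, 729]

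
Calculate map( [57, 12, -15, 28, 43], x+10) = 57+10=67, 12+10=22, -15+10=-5, 28+10=38, 43+10=53
= [67, 22, -5, 38, 53]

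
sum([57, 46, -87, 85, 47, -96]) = 52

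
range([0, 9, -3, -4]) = 13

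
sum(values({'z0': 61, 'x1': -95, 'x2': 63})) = 29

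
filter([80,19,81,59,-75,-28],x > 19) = keep x where x > 19: 80✓, 19✗, 81✓, 59✓, -75✗, -28✗
= [80, 81, 59]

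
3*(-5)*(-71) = 1065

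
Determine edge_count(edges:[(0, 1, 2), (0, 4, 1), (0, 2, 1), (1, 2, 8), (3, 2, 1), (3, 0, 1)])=6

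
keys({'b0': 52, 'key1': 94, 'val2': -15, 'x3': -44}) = ['b0', 'key1', 'val2', 'x3']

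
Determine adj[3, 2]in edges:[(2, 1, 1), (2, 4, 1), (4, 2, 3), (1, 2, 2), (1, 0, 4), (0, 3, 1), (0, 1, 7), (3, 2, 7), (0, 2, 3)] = 7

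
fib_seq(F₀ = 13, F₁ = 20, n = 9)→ [13, 20, 33, 53, 86, 139, 225, 364, 589]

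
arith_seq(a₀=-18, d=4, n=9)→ [-18, -14, -10, -6, -2, 2, 6, 10, 14]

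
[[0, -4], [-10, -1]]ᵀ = [[0, -10], [-4, -1]]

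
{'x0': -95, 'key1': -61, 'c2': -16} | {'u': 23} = {'x0': -95, 'key1': -61, 'c2': -16, 'u': 23}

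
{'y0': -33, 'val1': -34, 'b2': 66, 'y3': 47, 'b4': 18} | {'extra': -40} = {'y0': -33, 'val1': -34, 'b2': 66, 'y3': 47, 'b4': 18, 'extra': -40}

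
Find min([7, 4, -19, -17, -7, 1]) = -19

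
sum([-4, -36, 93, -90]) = -37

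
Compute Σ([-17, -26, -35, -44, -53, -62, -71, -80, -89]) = (-17) + (-26) + (-35) + (-44) + (-53) + (-62) + (-71) + (-80) + (-89)
= -477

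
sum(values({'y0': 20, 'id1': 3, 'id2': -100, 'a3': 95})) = 20 + 3 + (-100) + 95
= 18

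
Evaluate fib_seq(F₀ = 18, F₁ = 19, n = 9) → [18, 19, 37, 56, 93, 149, 242, 391, 633]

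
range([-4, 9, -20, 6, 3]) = 29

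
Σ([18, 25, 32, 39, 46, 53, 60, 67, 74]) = 18 + 25 + 32 + 39 + 46 + 53 + 60 + 67 + 74
= 414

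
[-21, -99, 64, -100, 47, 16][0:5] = [-21, -99, 64, -100, 47]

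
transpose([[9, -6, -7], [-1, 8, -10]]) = [[9, -1], [-6, 8], [-7, -10]]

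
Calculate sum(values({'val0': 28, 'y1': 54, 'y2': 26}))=28 + 54 + 26
= 108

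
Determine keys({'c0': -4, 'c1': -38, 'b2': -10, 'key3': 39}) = ['c0', 'c1', 'b2', 'key3']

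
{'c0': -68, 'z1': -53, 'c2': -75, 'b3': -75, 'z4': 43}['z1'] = -53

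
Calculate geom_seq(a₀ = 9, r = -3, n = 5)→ [9, -27, 81, -243, 729]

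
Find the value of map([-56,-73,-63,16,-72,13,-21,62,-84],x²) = (-56)²=3136, (-73)²=5329, (-63)²=3969, (16)²=256, (-72)²=5184, (13)²=169, (-21)²=441, (62)²=3844, (-84)²=7056
= [3136, 5329, 3969, 256, 5184, 169, 441, 3844, 7056]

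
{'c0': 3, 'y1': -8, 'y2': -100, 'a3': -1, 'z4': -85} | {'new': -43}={'c0': 3, 'y1': -8, 'y2': -100, 'a3': -1, 'z4': -85, 'new': -43}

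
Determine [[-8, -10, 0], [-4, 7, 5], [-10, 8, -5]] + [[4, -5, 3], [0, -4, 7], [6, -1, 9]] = [[-4, -15, 3], [-4, 3, 12], [-4, 7, 4]]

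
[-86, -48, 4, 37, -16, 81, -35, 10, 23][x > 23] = [37, 81]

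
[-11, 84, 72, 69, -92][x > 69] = [84, 72]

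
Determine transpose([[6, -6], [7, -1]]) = [[6, 7], [-6, -1]]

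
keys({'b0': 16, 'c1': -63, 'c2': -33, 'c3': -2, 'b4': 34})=['b0', 'c1', 'c2', 'c3', 'b4']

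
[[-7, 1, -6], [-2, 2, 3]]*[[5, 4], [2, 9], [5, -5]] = [[-63, 11], [9, -5]]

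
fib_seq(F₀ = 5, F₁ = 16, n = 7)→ [5, 16, 21, 37, 58, 95, 153]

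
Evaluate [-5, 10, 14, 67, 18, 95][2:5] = [14, 67, 18]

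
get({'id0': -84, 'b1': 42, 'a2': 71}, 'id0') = -84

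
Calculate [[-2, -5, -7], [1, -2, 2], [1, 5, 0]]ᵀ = [[-2, 1, 1], [-5, -2, 5], [-7, 2, 0]]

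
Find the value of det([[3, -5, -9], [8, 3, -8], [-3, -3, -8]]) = (1)*(3)*det([[3, -8], [-3, -8]]) + (-1)*(-5)*det([[8, -8], [-3, -8]]) + (1)*(-9)*det([[8, 3], [-3, -3]])
= -144 + -440 + 135
= -449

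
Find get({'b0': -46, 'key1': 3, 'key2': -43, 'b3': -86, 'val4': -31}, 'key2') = -43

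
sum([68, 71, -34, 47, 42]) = 68 + 71 + (-34) + 47 + 42
= 194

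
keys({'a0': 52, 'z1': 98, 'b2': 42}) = ['a0', 'z1', 'b2']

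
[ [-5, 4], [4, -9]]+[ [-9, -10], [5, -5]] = [[-14, -6], [9, -14]]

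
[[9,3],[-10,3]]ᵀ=[[9, -10], [3, 3]]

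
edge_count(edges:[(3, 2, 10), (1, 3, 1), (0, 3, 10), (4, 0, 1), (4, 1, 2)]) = 5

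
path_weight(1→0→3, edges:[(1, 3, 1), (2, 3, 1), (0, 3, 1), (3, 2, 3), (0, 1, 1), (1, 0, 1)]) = 2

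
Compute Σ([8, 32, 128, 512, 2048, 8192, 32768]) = 43688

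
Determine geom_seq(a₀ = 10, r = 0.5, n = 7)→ [10.0, 5.0, 2.5, 1.25, 0.625, 0.3125, 0.15625]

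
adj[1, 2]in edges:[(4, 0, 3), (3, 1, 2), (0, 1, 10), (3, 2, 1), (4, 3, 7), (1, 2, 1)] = 1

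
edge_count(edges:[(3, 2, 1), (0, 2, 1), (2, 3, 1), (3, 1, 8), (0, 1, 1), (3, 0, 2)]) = 6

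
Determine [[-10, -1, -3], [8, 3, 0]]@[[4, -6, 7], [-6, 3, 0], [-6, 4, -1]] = [[-16, 45, -67], [14, -39, 56]]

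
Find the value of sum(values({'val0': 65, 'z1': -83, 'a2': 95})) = 65 + (-83) + 95
= 77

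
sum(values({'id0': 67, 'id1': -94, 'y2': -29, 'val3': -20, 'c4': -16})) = -92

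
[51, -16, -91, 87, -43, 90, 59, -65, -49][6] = 59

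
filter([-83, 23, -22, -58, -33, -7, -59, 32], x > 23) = keep x where x > 23: -83✗, 23✗, -22✗, -58✗, -33✗, -7✗, -59✗, 32✓
= [32]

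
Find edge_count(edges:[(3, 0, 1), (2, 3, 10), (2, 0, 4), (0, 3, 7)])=4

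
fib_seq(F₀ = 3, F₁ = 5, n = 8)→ F_2 = F_1 + F_0 = 8
F_3 = F_2 + F_1 = 13
F_4 = F_3 + F_2 = 21
...
= [3, 5, 8, 13, 21, 34, 55, 89]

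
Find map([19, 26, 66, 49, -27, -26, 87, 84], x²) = [361, 676, 4356, 2401, 729, 676, 7569, 7056]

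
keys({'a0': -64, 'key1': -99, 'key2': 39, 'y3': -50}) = ['a0', 'key1', 'key2', 'y3']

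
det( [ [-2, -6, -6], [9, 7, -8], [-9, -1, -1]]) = (1)*(-2)*det([[7, -8], [-1, -1]]) + (-1)*(-6)*det([[9, -8], [-9, -1]]) + (1)*(-6)*det([[9, 7], [-9, -1]])
= 30 + -486 + -324
= -780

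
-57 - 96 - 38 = -191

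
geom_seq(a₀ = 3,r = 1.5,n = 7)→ a_0 = 3*1.5^0 = 3.0
a_1 = 3*1.5^1 = 4.5
a_2 = 3*1.5^2 = 6.75
...
= [3.0, 4.5, 6.75, 10.125, 15.1875, 22.78125, 34.171875]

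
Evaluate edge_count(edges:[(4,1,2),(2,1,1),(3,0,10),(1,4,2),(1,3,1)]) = 5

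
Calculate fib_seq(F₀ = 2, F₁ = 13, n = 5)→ F_2 = F_1 + F_0 = 15
F_3 = F_2 + F_1 = 28
F_4 = F_3 + F_2 = 43
= [2, 13, 15, 28, 43]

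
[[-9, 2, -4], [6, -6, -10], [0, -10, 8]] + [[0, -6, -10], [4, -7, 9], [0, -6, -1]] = [[-9, -4, -14], [10, -13, -1], [0, -16, 7]]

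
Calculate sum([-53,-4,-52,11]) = (-53) + (-4) + (-52) + 11
= -98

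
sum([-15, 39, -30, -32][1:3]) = slice → [39, -30]
39 + (-30)
= 9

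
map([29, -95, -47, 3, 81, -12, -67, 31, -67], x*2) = [58, -190, -94, 6, 162, -24, -134, 62, -134]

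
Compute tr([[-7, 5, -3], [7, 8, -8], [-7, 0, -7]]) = diagonal: (-7) + 8 + (-7)
= -6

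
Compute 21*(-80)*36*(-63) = 3810240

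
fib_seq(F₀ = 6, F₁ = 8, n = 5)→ F_2 = F_1 + F_0 = 14
F_3 = F_2 + F_1 = 22
F_4 = F_3 + F_2 = 36
= [6, 8, 14, 22, 36]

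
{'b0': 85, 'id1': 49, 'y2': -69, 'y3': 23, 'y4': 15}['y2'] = -69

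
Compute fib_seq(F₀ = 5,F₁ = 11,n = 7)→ F_2 = F_1 + F_0 = 16
F_3 = F_2 + F_1 = 27
F_4 = F_3 + F_2 = 43
...
= [5, 11, 16, 27, 43, 70, 113]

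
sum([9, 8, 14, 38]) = 9 + 8 + 14 + 38
= 69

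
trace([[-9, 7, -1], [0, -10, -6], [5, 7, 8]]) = -11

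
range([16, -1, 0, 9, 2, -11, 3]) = 27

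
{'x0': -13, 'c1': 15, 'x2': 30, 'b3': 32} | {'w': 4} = {'x0': -13, 'c1': 15, 'x2': 30, 'b3': 32, 'w': 4}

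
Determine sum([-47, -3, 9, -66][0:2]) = -50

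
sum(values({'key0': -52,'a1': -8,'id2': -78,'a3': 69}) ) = -69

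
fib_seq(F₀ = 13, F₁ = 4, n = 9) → [13, 4, 17, 21, 38, 59, 97, 156, 253]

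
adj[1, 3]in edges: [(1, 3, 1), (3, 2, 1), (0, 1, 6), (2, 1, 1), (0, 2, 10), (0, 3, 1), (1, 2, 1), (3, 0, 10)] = 1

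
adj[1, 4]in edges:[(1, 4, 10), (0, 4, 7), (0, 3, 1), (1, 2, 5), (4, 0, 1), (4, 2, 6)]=10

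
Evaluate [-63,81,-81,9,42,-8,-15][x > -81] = keep x where x > -81: -63✓, 81✓, -81✗, 9✓, 42✓, -8✓, -15✓
= [-63, 81, 9, 42, -8, -15]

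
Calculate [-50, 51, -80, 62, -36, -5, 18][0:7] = [-50, 51, -80, 62, -36, -5, 18]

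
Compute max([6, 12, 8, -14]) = 12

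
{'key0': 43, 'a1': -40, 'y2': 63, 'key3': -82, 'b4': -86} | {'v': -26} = {'key0': 43, 'a1': -40, 'y2': 63, 'key3': -82, 'b4': -86, 'v': -26}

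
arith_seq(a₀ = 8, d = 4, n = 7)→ [8, 12, 16, 20, 24, 28, 32]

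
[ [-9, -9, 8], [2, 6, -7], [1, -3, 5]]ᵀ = [[-9, 2, 1], [-9, 6, -3], [8, -7, 5]]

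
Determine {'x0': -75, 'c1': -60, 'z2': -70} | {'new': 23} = {'x0': -75, 'c1': -60, 'z2': -70, 'new': 23}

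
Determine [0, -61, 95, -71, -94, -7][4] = -94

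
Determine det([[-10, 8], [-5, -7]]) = (-10)*(-7) - (8)*(-5)
= 110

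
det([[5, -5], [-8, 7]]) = (5)*(7) - (-5)*(-8)
= -5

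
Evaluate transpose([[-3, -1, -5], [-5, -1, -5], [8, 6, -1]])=[[-3, -5, 8], [-1, -1, 6], [-5, -5, -1]]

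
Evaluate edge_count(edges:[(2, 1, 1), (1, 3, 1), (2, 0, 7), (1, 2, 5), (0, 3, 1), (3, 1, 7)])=6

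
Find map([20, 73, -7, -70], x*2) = [40, 146, -14, -140]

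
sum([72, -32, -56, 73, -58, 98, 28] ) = 125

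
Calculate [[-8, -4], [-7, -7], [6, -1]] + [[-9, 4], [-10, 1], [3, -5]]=[[-17, 0], [-17, -6], [9, -6]]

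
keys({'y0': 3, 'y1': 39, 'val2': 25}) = ['y0', 'y1', 'val2']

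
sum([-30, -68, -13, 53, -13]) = (-30) + (-68) + (-13) + 53 + (-13)
= -71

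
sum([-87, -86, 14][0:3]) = -159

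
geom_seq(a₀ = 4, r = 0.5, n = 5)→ a_0 = 4*0.5^0 = 4.0
a_1 = 4*0.5^1 = 2.0
a_2 = 4*0.5^2 = 1.0
...
= [4.0, 2.0, 1.0, 0.5, 0.25]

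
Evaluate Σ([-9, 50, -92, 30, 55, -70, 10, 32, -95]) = -89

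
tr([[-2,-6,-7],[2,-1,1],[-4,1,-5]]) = -8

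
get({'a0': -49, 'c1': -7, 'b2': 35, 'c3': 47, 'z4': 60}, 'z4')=60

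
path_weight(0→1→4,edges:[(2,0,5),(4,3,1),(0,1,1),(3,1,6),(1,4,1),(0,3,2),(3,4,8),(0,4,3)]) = 2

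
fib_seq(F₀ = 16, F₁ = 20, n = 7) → F_2 = F_1 + F_0 = 36
F_3 = F_2 + F_1 = 56
F_4 = F_3 + F_2 = 92
...
= [16, 20, 36, 56, 92, 148, 240]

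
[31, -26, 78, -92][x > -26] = keep x where x > -26: 31✓, -26✗, 78✓, -92✗
= [31, 78]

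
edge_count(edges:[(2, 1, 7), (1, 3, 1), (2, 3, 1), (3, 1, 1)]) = 4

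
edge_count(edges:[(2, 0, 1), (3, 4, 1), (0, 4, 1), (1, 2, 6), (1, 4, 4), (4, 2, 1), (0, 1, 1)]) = 7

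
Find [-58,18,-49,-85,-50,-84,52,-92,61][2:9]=[-49, -85, -50, -84, 52, -92, 61]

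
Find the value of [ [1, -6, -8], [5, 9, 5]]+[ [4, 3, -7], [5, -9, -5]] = [[5, -3, -15], [10, 0, 0]]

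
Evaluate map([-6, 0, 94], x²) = [36, 0, 8836]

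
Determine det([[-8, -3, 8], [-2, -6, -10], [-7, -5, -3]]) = -192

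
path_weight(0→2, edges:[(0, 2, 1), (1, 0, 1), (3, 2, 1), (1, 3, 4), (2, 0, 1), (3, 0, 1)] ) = 1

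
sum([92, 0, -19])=92 + 0 + (-19)
= 73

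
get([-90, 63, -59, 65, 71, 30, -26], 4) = 71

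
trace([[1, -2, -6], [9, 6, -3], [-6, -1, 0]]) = diagonal: 1 + 6 + 0
= 7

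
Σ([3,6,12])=3 + 6 + 12
= 21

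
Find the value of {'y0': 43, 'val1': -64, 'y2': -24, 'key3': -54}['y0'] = 43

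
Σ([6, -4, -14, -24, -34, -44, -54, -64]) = -232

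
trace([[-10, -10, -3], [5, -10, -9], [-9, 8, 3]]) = -17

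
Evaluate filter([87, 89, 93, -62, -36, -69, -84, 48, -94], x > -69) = keep x where x > -69: 87✓, 89✓, 93✓, -62✓, -36✓, -69✗, -84✗, 48✓, -94✗
= [87, 89, 93, -62, -36, 48]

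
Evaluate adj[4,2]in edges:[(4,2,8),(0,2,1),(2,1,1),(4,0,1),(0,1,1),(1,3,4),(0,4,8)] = 8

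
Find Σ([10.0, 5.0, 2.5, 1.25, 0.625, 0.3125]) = 19.6875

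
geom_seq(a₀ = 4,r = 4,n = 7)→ a_0 = 4*4^0 = 4
a_1 = 4*4^1 = 16
a_2 = 4*4^2 = 64
...
= [4, 16, 64, 256, 1024, 4096, 16384]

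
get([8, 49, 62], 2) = 62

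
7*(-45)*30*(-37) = 349650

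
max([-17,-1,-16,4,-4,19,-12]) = 19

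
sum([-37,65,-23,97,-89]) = 13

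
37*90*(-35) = -116550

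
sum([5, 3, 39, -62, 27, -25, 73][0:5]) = 12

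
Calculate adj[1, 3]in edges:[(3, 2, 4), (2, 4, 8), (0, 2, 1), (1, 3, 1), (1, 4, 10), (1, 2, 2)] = 1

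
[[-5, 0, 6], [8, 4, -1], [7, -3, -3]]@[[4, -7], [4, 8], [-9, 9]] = C[0][0] = (-5)*(4) + (0)*(4) + (6)*(-9) = -74
C[0][1] = (-5)*(-7) + (0)*(8) + (6)*(9) = 89
C[1][0] = (8)*(4) + (4)*(4) + (-1)*(-9) = 57
C[1][1] = (8)*(-7) + (4)*(8) + (-1)*(9) = -33
C[2][0] = (7)*(4) + (-3)*(4) + (-3)*(-9) = 43
C[2][1] = (7)*(-7) + (-3)*(8) + (-3)*(9) = -100
= [[-74, 89], [57, -33], [43, -100]]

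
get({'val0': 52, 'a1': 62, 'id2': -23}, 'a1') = 62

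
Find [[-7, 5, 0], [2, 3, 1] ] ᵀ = [[-7, 2], [5, 3], [0, 1]]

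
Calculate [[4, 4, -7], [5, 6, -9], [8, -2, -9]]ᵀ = [[4, 5, 8], [4, 6, -2], [-7, -9, -9]]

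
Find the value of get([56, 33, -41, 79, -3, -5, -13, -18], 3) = 79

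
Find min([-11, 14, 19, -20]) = -20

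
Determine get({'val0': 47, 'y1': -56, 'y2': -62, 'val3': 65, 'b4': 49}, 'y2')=-62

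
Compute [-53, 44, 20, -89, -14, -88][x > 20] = [44]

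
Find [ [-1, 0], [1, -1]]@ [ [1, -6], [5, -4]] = C[0][0] = (-1)*(1) + (0)*(5) = -1
C[0][1] = (-1)*(-6) + (0)*(-4) = 6
C[1][0] = (1)*(1) + (-1)*(5) = -4
C[1][1] = (1)*(-6) + (-1)*(-4) = -2
= [[-1, 6], [-4, -2]]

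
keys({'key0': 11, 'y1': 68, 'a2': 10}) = ['key0', 'y1', 'a2']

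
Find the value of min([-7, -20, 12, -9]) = -20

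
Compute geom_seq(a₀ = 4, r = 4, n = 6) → [4, 16, 64, 256, 1024, 4096]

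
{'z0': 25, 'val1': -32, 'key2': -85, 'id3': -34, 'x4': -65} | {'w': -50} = {'z0': 25, 'val1': -32, 'key2': -85, 'id3': -34, 'x4': -65, 'w': -50}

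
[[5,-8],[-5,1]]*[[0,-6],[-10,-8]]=C[0][0] = (5)*(0) + (-8)*(-10) = 80
C[0][1] = (5)*(-6) + (-8)*(-8) = 34
C[1][0] = (-5)*(0) + (1)*(-10) = -10
C[1][1] = (-5)*(-6) + (1)*(-8) = 22
= [[80, 34], [-10, 22]]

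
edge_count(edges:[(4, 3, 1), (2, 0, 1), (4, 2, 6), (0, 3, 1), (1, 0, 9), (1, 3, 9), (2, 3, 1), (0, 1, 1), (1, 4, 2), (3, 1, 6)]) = 10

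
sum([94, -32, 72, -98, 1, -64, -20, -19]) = 94 + (-32) + 72 + (-98) + 1 + (-64) + (-20) + (-19)
= -66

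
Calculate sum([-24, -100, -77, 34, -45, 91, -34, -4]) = (-24) + (-100) + (-77) + 34 + (-45) + 91 + (-34) + (-4)
= -159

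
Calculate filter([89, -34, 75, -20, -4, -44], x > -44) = keep x where x > -44: 89✓, -34✓, 75✓, -20✓, -4✓, -44✗
= [89, -34, 75, -20, -4]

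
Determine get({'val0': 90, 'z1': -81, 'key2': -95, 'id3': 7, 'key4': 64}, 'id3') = 7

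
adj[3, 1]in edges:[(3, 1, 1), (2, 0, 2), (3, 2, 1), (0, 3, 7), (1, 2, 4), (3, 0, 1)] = 1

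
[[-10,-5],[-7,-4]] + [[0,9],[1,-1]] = [[-10, 4], [-6, -5]]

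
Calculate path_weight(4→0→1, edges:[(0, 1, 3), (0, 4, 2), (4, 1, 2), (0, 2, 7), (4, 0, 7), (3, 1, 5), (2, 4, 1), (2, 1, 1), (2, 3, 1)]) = 10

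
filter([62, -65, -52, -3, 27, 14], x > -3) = keep x where x > -3: 62✓, -65✗, -52✗, -3✗, 27✓, 14✓
= [62, 27, 14]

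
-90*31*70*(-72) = 14061600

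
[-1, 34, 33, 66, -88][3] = 66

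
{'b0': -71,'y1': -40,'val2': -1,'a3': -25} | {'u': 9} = {'b0': -71, 'y1': -40, 'val2': -1, 'a3': -25, 'u': 9}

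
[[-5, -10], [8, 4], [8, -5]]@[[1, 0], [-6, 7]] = C[0][0] = (-5)*(1) + (-10)*(-6) = 55
C[0][1] = (-5)*(0) + (-10)*(7) = -70
C[1][0] = (8)*(1) + (4)*(-6) = -16
C[1][1] = (8)*(0) + (4)*(7) = 28
C[2][0] = (8)*(1) + (-5)*(-6) = 38
C[2][1] = (8)*(0) + (-5)*(7) = -35
= [[55, -70], [-16, 28], [38, -35]]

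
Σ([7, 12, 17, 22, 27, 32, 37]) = 7 + 12 + 17 + 22 + 27 + 32 + 37
= 154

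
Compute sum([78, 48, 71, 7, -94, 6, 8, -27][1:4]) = slice → [48, 71, 7]
48 + 71 + 7
= 126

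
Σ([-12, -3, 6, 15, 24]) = 30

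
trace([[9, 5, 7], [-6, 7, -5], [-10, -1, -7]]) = 9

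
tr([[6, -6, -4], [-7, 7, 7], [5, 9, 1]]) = 14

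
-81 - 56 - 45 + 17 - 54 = -219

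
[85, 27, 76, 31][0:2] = [85, 27]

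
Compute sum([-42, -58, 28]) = -72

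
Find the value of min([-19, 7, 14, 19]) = -19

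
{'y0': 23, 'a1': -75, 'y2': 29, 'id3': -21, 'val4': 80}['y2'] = 29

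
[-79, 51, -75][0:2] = [-79, 51]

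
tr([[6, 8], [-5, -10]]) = diagonal: 6 + (-10)
= -4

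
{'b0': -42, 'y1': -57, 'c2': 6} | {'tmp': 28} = {'b0': -42, 'y1': -57, 'c2': 6, 'tmp': 28}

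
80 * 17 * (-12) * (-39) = 636480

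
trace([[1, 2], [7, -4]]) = -3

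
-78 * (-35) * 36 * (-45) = -4422600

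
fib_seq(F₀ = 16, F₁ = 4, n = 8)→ F_2 = F_1 + F_0 = 20
F_3 = F_2 + F_1 = 24
F_4 = F_3 + F_2 = 44
...
= [16, 4, 20, 24, 44, 68, 112, 180]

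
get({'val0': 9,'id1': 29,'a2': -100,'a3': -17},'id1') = 29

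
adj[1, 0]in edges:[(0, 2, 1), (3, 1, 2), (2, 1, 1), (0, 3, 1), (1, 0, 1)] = 1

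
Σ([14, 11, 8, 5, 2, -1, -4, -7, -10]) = 18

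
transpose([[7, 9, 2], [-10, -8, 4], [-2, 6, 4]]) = [[7, -10, -2], [9, -8, 6], [2, 4, 4]]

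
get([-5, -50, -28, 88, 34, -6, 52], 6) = 52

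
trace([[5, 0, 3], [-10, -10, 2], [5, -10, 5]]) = diagonal: 5 + (-10) + 5
= 0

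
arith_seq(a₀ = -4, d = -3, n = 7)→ [-4, -7, -10, -13, -16, -19, -22]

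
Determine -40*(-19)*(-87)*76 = -5025120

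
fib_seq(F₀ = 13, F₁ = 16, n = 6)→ [13, 16, 29, 45, 74, 119]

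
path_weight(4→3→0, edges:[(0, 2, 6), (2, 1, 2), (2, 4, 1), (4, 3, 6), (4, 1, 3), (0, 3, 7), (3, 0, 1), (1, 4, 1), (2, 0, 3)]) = 7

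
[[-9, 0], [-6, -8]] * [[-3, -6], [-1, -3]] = [[27, 54], [26, 60]]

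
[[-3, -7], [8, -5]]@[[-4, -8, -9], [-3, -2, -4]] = C[0][0] = (-3)*(-4) + (-7)*(-3) = 33
C[0][1] = (-3)*(-8) + (-7)*(-2) = 38
C[0][2] = (-3)*(-9) + (-7)*(-4) = 55
C[1][0] = (8)*(-4) + (-5)*(-3) = -17
C[1][1] = (8)*(-8) + (-5)*(-2) = -54
C[1][2] = (8)*(-9) + (-5)*(-4) = -52
= [[33, 38, 55], [-17, -54, -52]]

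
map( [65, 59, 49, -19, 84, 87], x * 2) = [130, 118, 98, -38, 168, 174]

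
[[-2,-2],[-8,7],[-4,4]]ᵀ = [[-2, -8, -4], [-2, 7, 4]]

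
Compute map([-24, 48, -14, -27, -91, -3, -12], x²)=(-24)²=576, (48)²=2304, (-14)²=196, (-27)²=729, (-91)²=8281, (-3)²=9, (-12)²=144
= [576, 2304, 196, 729, 8281, 9, 144]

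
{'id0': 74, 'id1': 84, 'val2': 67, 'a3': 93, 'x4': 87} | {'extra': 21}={'id0': 74, 'id1': 84, 'val2': 67, 'a3': 93, 'x4': 87, 'extra': 21}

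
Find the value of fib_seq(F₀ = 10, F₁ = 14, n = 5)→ [10, 14, 24, 38, 62]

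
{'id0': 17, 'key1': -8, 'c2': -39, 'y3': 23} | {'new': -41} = {'id0': 17, 'key1': -8, 'c2': -39, 'y3': 23, 'new': -41}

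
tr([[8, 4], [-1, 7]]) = diagonal: 8 + 7
= 15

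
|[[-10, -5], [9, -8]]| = 125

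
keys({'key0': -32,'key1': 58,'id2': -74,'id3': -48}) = ['key0', 'key1', 'id2', 'id3']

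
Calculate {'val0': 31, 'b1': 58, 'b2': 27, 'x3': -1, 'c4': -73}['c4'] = -73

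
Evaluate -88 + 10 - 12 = -90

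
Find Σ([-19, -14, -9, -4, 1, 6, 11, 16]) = -12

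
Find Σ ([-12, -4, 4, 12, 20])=(-12) + (-4) + 4 + 12 + 20
= 20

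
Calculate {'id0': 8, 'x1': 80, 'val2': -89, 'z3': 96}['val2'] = -89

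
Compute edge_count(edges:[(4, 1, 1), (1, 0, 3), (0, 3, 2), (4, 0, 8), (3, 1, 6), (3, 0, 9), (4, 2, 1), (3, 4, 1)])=8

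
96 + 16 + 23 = 135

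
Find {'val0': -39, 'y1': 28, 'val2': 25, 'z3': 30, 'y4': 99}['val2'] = 25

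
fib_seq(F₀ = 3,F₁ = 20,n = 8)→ F_2 = F_1 + F_0 = 23
F_3 = F_2 + F_1 = 43
F_4 = F_3 + F_2 = 66
...
= [3, 20, 23, 43, 66, 109, 175, 284]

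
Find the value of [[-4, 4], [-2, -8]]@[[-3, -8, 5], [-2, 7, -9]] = C[0][0] = (-4)*(-3) + (4)*(-2) = 4
C[0][1] = (-4)*(-8) + (4)*(7) = 60
C[0][2] = (-4)*(5) + (4)*(-9) = -56
C[1][0] = (-2)*(-3) + (-8)*(-2) = 22
C[1][1] = (-2)*(-8) + (-8)*(7) = -40
C[1][2] = (-2)*(5) + (-8)*(-9) = 62
= [[4, 60, -56], [22, -40, 62]]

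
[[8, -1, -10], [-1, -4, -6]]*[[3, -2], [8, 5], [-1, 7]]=C[0][0] = (8)*(3) + (-1)*(8) + (-10)*(-1) = 26
C[0][1] = (8)*(-2) + (-1)*(5) + (-10)*(7) = -91
C[1][0] = (-1)*(3) + (-4)*(8) + (-6)*(-1) = -29
C[1][1] = (-1)*(-2) + (-4)*(5) + (-6)*(7) = -60
= [[26, -91], [-29, -60]]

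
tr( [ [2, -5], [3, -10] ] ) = diagonal: 2 + (-10)
= -8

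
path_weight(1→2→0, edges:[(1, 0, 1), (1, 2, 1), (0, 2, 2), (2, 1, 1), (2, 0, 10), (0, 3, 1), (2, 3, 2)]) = 11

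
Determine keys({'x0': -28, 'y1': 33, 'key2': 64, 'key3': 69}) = ['x0', 'y1', 'key2', 'key3']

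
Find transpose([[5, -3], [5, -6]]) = [[5, 5], [-3, -6]]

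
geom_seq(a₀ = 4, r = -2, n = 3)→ a_0 = 4*(-2)^0 = 4
a_1 = 4*(-2)^1 = -8
a_2 = 4*(-2)^2 = 16
= [4, -8, 16]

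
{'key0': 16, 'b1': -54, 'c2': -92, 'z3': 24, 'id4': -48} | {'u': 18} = {'key0': 16, 'b1': -54, 'c2': -92, 'z3': 24, 'id4': -48, 'u': 18}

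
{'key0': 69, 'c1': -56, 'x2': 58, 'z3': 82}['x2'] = 58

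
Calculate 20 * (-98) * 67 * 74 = -9717680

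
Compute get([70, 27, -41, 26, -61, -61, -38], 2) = -41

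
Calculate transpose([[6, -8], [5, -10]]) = [[6, 5], [-8, -10]]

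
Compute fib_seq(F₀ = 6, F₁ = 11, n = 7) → [6, 11, 17, 28, 45, 73, 118]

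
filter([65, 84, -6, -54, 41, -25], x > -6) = [65, 84, 41]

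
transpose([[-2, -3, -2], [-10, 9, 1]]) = [[-2, -10], [-3, 9], [-2, 1]]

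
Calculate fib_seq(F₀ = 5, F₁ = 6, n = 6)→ F_2 = F_1 + F_0 = 11
F_3 = F_2 + F_1 = 17
F_4 = F_3 + F_2 = 28
...
= [5, 6, 11, 17, 28, 45]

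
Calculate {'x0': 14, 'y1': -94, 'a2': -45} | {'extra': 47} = {'x0': 14, 'y1': -94, 'a2': -45, 'extra': 47}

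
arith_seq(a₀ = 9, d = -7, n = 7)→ [9, 2, -5, -12, -19, -26, -33]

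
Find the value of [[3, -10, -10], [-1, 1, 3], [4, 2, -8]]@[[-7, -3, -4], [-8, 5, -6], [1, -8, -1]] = C[0][0] = (3)*(-7) + (-10)*(-8) + (-10)*(1) = 49
C[0][1] = (3)*(-3) + (-10)*(5) + (-10)*(-8) = 21
C[0][2] = (3)*(-4) + (-10)*(-6) + (-10)*(-1) = 58
C[1][0] = (-1)*(-7) + (1)*(-8) + (3)*(1) = 2
C[1][1] = (-1)*(-3) + (1)*(5) + (3)*(-8) = -16
C[1][2] = (-1)*(-4) + (1)*(-6) + (3)*(-1) = -5
... (3 more cells)
= [[49, 21, 58], [2, -16, -5], [-52, 62, -20]]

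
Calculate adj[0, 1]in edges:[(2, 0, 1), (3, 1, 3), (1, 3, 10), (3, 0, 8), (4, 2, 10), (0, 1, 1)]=1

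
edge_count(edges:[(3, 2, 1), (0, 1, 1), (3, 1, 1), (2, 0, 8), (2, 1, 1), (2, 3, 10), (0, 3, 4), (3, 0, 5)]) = 8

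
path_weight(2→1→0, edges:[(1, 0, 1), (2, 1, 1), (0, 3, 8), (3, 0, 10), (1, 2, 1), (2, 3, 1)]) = 2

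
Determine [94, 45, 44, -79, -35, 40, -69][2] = 44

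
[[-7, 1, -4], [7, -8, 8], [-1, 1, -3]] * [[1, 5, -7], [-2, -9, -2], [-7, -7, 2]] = C[0][0] = (-7)*(1) + (1)*(-2) + (-4)*(-7) = 19
C[0][1] = (-7)*(5) + (1)*(-9) + (-4)*(-7) = -16
C[0][2] = (-7)*(-7) + (1)*(-2) + (-4)*(2) = 39
C[1][0] = (7)*(1) + (-8)*(-2) + (8)*(-7) = -33
C[1][1] = (7)*(5) + (-8)*(-9) + (8)*(-7) = 51
C[1][2] = (7)*(-7) + (-8)*(-2) + (8)*(2) = -17
... (3 more cells)
= [[19, -16, 39], [-33, 51, -17], [18, 7, -1]]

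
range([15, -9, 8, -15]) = 30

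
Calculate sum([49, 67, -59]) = 57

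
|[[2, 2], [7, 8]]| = 2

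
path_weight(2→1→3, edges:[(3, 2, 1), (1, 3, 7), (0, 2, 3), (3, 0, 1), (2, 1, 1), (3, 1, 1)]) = 8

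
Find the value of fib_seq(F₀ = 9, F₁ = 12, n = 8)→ [9, 12, 21, 33, 54, 87, 141, 228]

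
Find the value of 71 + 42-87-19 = 7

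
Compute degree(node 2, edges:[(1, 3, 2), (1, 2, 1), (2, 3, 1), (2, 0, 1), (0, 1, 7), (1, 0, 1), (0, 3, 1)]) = incident: (1,2), (2,3), (2,0)
= 3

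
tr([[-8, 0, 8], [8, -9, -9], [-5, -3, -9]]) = diagonal: (-8) + (-9) + (-9)
= -26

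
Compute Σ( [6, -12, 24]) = 18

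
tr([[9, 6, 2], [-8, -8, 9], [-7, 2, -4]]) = -3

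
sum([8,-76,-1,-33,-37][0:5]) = -139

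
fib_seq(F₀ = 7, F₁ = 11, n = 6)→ [7, 11, 18, 29, 47, 76]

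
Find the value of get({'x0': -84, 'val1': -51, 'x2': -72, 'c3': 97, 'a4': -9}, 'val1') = -51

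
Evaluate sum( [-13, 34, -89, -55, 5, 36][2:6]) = slice → [-89, -55, 5, 36]
(-89) + (-55) + 5 + 36
= -103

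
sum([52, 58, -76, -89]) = 52 + 58 + (-76) + (-89)
= -55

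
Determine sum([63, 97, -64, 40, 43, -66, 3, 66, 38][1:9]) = slice → [97, -64, 40, 43, -66, 3, 66, 38]
97 + (-64) + 40 + 43 + (-66) + 3 + 66 + 38
= 157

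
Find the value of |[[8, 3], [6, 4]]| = (8)*(4) - (3)*(6)
= 14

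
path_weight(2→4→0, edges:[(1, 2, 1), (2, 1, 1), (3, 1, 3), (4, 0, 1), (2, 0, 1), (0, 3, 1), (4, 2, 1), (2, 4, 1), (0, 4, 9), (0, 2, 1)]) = w(2→4)=1 + w(4→0)=1
= 2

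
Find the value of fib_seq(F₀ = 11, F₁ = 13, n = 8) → F_2 = F_1 + F_0 = 24
F_3 = F_2 + F_1 = 37
F_4 = F_3 + F_2 = 61
...
= [11, 13, 24, 37, 61, 98, 159, 257]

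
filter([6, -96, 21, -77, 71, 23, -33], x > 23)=keep x where x > 23: 6✗, -96✗, 21✗, -77✗, 71✓, 23✗, -33✗
= [71]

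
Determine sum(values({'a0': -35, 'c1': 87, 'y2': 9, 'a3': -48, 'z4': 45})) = 58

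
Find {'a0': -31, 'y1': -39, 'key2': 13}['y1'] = -39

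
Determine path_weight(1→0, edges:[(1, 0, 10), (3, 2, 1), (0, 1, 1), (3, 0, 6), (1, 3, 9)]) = 10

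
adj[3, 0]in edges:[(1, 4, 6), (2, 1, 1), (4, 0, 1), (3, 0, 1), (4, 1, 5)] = 1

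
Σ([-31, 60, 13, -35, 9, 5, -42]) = (-31) + 60 + 13 + (-35) + 9 + 5 + (-42)
= -21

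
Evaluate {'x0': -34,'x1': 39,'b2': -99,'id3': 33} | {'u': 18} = {'x0': -34, 'x1': 39, 'b2': -99, 'id3': 33, 'u': 18}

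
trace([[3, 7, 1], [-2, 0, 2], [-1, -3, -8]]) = diagonal: 3 + 0 + (-8)
= -5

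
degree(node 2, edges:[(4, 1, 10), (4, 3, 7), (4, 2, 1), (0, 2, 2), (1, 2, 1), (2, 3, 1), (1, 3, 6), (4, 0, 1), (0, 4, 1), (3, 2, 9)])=5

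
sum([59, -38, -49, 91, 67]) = 59 + (-38) + (-49) + 91 + 67
= 130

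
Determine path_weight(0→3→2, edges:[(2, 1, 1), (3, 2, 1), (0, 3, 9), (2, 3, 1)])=w(0→3)=9 + w(3→2)=1
= 10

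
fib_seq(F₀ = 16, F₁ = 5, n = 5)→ F_2 = F_1 + F_0 = 21
F_3 = F_2 + F_1 = 26
F_4 = F_3 + F_2 = 47
= [16, 5, 21, 26, 47]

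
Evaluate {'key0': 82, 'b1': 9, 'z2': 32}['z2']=32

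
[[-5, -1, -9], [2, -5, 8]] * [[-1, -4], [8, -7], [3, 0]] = C[0][0] = (-5)*(-1) + (-1)*(8) + (-9)*(3) = -30
C[0][1] = (-5)*(-4) + (-1)*(-7) + (-9)*(0) = 27
C[1][0] = (2)*(-1) + (-5)*(8) + (8)*(3) = -18
C[1][1] = (2)*(-4) + (-5)*(-7) + (8)*(0) = 27
= [[-30, 27], [-18, 27]]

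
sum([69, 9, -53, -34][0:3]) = 25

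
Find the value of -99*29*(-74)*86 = 18271044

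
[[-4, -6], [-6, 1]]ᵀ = [[-4, -6], [-6, 1]]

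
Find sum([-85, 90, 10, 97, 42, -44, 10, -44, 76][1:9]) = slice → [90, 10, 97, 42, -44, 10, -44, 76]
90 + 10 + 97 + 42 + (-44) + 10 + (-44) + 76
= 237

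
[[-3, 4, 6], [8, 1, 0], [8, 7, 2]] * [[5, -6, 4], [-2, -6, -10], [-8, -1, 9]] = [[-71, -12, 2], [38, -54, 22], [10, -92, -20]]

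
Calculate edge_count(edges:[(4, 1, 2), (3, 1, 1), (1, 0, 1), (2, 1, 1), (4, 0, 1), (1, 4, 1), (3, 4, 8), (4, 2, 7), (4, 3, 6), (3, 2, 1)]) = 10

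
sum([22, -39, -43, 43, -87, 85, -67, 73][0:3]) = -60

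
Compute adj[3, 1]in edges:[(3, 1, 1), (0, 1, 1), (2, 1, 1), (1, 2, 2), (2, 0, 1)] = 1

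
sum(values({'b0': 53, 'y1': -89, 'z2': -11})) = -47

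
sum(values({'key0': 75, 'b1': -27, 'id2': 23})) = 75 + (-27) + 23
= 71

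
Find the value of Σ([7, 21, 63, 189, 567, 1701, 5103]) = 7651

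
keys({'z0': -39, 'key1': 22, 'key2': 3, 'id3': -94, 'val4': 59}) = ['z0', 'key1', 'key2', 'id3', 'val4']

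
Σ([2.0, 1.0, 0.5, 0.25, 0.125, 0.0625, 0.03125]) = 3.96875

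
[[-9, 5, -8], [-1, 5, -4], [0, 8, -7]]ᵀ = [[-9, -1, 0], [5, 5, 8], [-8, -4, -7]]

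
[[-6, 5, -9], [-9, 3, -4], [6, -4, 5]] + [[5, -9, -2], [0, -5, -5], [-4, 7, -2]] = [[-1, -4, -11], [-9, -2, -9], [2, 3, 3]]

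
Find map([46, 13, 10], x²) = (46)²=2116, (13)²=169, (10)²=100
= [2116, 169, 100]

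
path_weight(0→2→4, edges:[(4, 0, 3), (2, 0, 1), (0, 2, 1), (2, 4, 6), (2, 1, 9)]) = w(0→2)=1 + w(2→4)=6
= 7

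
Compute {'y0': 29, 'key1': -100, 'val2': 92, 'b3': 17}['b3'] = 17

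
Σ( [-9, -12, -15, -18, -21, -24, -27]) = -126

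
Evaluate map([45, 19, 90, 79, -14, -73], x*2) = [90, 38, 180, 158, -28, -146]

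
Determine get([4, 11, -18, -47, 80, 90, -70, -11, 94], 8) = 94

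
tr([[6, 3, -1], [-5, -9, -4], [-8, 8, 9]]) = 6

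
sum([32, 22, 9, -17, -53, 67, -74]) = 32 + 22 + 9 + (-17) + (-53) + 67 + (-74)
= -14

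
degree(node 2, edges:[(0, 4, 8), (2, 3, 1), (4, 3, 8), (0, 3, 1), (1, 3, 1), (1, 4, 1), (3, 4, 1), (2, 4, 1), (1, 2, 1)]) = 3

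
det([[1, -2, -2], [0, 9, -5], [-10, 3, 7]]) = (1)*(1)*det([[9, -5], [3, 7]]) + (-1)*(-2)*det([[0, -5], [-10, 7]]) + (1)*(-2)*det([[0, 9], [-10, 3]])
= 78 + -100 + -180
= -202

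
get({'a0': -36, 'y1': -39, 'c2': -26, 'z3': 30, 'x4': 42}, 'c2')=-26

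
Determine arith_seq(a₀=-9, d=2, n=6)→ [-9, -7, -5, -3, -1, 1]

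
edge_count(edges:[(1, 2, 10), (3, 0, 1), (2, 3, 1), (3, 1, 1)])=4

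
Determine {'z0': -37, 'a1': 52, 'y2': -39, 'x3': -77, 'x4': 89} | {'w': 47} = {'z0': -37, 'a1': 52, 'y2': -39, 'x3': -77, 'x4': 89, 'w': 47}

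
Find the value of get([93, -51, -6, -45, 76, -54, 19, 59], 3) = -45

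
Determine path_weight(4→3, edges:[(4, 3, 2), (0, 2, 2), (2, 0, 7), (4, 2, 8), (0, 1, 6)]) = 2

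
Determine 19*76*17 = 24548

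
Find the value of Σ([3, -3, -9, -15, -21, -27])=3 + (-3) + (-9) + (-15) + (-21) + (-27)
= -72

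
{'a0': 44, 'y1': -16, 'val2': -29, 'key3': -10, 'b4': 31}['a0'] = 44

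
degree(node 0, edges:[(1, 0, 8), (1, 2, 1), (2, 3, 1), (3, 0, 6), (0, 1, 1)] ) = incident: (1,0), (3,0), (0,1)
= 3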